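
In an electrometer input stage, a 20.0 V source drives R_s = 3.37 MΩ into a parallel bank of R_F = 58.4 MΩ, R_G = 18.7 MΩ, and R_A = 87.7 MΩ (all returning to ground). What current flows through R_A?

Equivalent of the parallel group: R_p = 12.19 MΩ.
V_A by voltage divider: V_A = 20.0 × 12.19/(3.37 + 12.19) = 15.67 V.
I(R_A) = V_A / R_A = 15.67/87.7 = 0.1787 µA.
(Equivalently: I_total = 1.285 µA, then current-divider fraction G_k/ΣG = 0.1391.)

I ≈ 0.179 µA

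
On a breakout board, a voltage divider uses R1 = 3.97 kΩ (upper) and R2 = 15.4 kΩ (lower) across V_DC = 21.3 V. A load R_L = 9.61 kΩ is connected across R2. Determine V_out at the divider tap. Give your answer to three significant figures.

V_out ≈ 12.7 V

First combine the lower leg with the load: R2 ‖ R_L = 5.917 kΩ.
Voltage divider with the loaded lower leg: V_out = 21.3 × 5.917/(3.97 + 5.917) = 21.3 × 0.5985 = 12.75 V.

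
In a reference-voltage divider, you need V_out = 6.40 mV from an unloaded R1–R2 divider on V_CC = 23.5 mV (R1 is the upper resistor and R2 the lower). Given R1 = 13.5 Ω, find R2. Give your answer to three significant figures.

Required fraction k = V_out/V_CC = 0.2723.
R2 = R1 · 0.2723/(1 − 0.2723) = 5.053 Ω.

R2 ≈ 5.05 Ω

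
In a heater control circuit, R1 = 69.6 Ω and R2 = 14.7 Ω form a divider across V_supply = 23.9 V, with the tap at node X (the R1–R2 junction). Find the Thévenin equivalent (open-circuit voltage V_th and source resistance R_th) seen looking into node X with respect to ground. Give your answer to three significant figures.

V_th ≈ 4.17 V, R_th ≈ 12.1 Ω

Open-circuit (no load on X): V_th = V_supply · R2/(R1 + R2) = 23.9 × 14.7/(69.60 + 14.7) = 4.168 V.
With V_supply suppressed (replaced by a short), R_th = R1 ‖ R2 = (69.60 × 14.7)/(69.60 + 14.7) = 12.14 Ω.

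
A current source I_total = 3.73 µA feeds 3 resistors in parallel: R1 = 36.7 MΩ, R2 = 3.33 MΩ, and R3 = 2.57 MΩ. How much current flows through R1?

I ≈ 0.142 µA

Conductances: ΣG = 1/36.7 + 1/3.33 + 1/2.57 = 0.7167 (1/MΩ).
Current divider: I(R1) = I_total · G_k/ΣG = 3.73 × (0.02725/0.7167) = 3.73 × 0.03802 = 0.1418 µA.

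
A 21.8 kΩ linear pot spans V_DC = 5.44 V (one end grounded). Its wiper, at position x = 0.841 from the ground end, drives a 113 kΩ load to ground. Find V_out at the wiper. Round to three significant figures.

Lower segment x·R_p = 18.33 kΩ; upper segment (1−x)·R_p = 3.466 kΩ.
Lower segment in parallel with the load: 18.33 ‖ 113 = 15.77 kΩ.
Loaded-divider output: V_out = 5.44 × 0.8199 = 4.460 V.

V_out ≈ 4.46 V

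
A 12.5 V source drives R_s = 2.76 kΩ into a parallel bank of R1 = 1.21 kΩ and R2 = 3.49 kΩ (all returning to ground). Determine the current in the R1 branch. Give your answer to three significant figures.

Combine the parallel branches: R_p = (1/1.21 + 1/3.49)⁻¹ = 0.8985 kΩ.
V_A by voltage divider: V_A = 12.5 × 0.8985/(2.76 + 0.8985) = 3.070 V.
I(R1) = V_A / R1 = 3.070/1.21 = 2.537 mA.

I ≈ 2.54 mA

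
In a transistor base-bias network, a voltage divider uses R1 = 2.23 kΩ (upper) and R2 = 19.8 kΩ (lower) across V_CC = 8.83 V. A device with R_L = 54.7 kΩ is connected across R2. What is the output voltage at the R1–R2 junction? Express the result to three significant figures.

V_out ≈ 7.66 V

First combine the lower leg with the load: R2 ‖ R_L = 14.54 kΩ.
Then V_out = V_CC · R2'/(R1 + R2') = 8.83 × 14.54/16.77 = 7.656 V.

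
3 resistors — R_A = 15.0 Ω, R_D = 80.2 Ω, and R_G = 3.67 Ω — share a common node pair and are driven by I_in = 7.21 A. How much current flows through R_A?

ΣG = 1/15.0 + 1/80.2 + 1/3.67 = 0.3516.
By the current-divider rule, I = I_in · G_k/ΣG = 7.21 × 0.1896 = 1.367 A.

I ≈ 1.37 A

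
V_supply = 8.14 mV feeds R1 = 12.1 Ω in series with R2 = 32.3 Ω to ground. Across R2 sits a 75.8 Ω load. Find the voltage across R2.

First combine the lower leg with the load: R2 ‖ R_L = 22.65 Ω.
Now apply the divider: V_out = 8.14 × 0.6518 = 5.306 mV.

V_out ≈ 5.31 mV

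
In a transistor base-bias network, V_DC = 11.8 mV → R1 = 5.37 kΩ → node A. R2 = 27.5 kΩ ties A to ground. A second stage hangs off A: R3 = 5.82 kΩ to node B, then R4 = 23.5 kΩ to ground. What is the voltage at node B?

V_B ≈ 6.86 mV

The second stage (R3 + R4 = 29.32 kΩ) loads node A in parallel with R2.
Effective lower resistance at A: R2 ‖ 29.32 = 14.19 kΩ.
So V_A = 11.8 × 0.7255 = 8.560 mV.
Stage 2 is unloaded, so V_B = V_A · R4/(R3+R4) = 8.560 × 23.5/29.32 = 6.861 mV.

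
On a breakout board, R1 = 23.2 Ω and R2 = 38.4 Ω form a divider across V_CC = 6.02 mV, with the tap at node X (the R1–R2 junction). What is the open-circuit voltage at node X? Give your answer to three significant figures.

With X open, the divider is unloaded: V_th = 6.02 × 38.4/61.60 = 3.753 mV.

V_th ≈ 3.75 mV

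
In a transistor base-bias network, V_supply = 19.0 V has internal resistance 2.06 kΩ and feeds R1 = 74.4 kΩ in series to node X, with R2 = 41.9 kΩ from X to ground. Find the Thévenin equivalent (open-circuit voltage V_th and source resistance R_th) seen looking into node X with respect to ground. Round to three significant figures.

R1' = 2.06 + 74.4 = 76.46 kΩ (source resistance + R1).
V_th is the unloaded tap voltage: V_supply · R2/(R1'+R2) = 19.0 × 0.3540 = 6.726 V.
Zeroing V_supply shorts the top of R1' to ground, so R_th = R1' ‖ R2 = 27.07 kΩ.

V_th ≈ 6.73 V, R_th ≈ 27.1 kΩ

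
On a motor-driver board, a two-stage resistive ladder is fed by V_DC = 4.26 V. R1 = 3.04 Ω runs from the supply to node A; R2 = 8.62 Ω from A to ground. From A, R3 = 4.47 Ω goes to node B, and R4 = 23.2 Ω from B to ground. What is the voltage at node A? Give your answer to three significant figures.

V_A ≈ 2.91 V

Looking into the second stage from A: R3 + R4 = 27.67 Ω appears in parallel with R2.
R2 ‖ (R3+R4) = 6.572 Ω.
So V_A = 4.26 × 0.6837 = 2.913 V.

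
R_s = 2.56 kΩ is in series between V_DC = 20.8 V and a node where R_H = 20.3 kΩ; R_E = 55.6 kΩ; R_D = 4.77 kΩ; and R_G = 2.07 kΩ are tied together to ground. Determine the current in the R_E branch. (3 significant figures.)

Combine the parallel branches: R_p = (1/20.3 + 1/55.6 + 1/4.77 + 1/2.07)⁻¹ = 1.316 kΩ.
Node voltage V_A = V_DC · R_p/(R_s + R_p) = 20.8 × 0.3395 = 7.061 V.
Branch current I = V_A/R_E = 7.061/55.6 = 0.1270 mA.

I ≈ 0.127 mA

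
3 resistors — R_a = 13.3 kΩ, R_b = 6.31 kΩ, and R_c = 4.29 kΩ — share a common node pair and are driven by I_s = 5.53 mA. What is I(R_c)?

Total conductance ΣG = 1/13.3 + 1/6.31 + 1/4.29 = 0.4668 (units of 1/kΩ).
Current divider: I(R_c) = I_s · G_k/ΣG = 5.53 × (0.2331/0.4668) = 5.53 × 0.4994 = 2.762 mA.

I ≈ 2.76 mA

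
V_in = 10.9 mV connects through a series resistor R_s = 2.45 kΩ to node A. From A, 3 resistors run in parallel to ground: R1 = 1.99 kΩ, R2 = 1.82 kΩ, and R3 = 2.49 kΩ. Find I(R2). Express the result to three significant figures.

Combine the parallel branches: R_p = (1/1.99 + 1/1.82 + 1/2.49)⁻¹ = 0.6880 kΩ.
Node voltage V_A = V_in · R_p/(R_s + R_p) = 10.9 × 0.2192 = 2.390 mV.
Branch current I = V_A/R2 = 2.390/1.82 = 1.313 µA.

I ≈ 1.31 µA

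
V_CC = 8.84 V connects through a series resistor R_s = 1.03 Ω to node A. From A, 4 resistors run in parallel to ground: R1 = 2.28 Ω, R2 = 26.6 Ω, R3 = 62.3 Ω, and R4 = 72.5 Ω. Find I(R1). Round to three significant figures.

I ≈ 2.55 A

Parallel bank: R_p = 1/(1/2.28 + 1/26.6 + 1/62.3 + 1/72.5) = 1.976 Ω.
Node voltage V_A = V_CC · R_p/(R_s + R_p) = 8.84 × 0.6574 = 5.811 V.
Branch current I = V_A/R1 = 5.811/2.28 = 2.549 A.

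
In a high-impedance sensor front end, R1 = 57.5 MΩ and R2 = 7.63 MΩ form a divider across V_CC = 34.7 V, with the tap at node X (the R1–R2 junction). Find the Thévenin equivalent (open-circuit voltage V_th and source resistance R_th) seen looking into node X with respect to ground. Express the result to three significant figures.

V_th ≈ 4.07 V, R_th ≈ 6.74 MΩ

V_th is the unloaded tap voltage: V_CC · R2/(R1+R2) = 34.7 × 0.1172 = 4.065 V.
Looking into X with the source shorted: R_th = R1·R2/(R1+R2) = 57.50 × 7.63/65.13 = 6.736 MΩ.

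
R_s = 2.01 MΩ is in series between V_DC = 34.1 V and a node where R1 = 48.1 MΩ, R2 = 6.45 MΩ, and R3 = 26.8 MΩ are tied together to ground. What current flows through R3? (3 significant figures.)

I ≈ 0.891 µA

Equivalent of the parallel group: R_p = 4.692 MΩ.
V_A = 34.1 × 4.692/6.702 = 23.87 V.
I(R3) = V_A / R3 = 23.87/26.8 = 0.8908 µA.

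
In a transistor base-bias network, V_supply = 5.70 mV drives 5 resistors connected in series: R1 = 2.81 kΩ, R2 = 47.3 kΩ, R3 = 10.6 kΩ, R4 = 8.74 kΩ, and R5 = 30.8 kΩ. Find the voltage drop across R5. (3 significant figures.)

Total series resistance ΣR = 2.81 + 47.3 + 10.6 + 8.74 + 30.8 = 100.2 kΩ.
By the voltage-divider rule, V = 5.70 × 30.80/100.2 = 1.751 mV.

V ≈ 1.75 mV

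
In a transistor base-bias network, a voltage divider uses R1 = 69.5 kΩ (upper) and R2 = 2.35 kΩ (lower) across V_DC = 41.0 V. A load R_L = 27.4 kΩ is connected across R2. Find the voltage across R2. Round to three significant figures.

V_out ≈ 1.24 V

First combine the lower leg with the load: R2 ‖ R_L = 2.164 kΩ.
Now apply the divider: V_out = 41.0 × 0.03020 = 1.238 V.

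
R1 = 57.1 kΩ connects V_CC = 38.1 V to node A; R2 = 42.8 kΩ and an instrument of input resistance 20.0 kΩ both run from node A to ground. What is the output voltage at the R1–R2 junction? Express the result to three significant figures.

The load sits in parallel with R2, giving an effective lower resistance R2' = R2·R_L/(R2+R_L) = 13.63 kΩ.
Voltage divider with the loaded lower leg: V_out = 38.1 × 13.63/(57.1 + 13.63) = 38.1 × 0.1927 = 7.342 V.

V_out ≈ 7.34 V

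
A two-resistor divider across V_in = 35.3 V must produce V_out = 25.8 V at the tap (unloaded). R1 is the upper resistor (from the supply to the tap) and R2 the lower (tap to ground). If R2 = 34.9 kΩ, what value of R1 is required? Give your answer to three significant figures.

V_out/V_in = R2/(R1+R2) = 0.7309.
So R1 = R2 · (V_in/V_out − 1) = 34.9 × (35.3/25.8 − 1) = 34.9 × 0.3682 = 12.85 kΩ.

R1 ≈ 12.9 kΩ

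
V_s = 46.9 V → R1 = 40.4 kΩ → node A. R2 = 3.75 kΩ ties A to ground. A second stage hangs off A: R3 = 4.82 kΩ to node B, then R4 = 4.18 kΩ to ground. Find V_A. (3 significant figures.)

V_A ≈ 2.88 V

Node A sees R2 in parallel with the series input of stage 2, R3 + R4 = 9.000 kΩ.
R2 ‖ (R3+R4) = 2.647 kΩ.
First divider: V_A = V_s · 2.647/(40.4 + 2.647) = 2.884 V.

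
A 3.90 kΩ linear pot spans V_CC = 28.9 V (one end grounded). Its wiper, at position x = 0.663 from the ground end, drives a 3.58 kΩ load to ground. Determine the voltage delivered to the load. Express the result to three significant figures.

The pot divides into 1.314 kΩ above the wiper and 2.586 kΩ below.
(x·R_p) ‖ R_L = 1.501 kΩ.
Then V_out = V_CC · 1.501/(1.314 + 1.501) = 15.41 V.

V_out ≈ 15.4 V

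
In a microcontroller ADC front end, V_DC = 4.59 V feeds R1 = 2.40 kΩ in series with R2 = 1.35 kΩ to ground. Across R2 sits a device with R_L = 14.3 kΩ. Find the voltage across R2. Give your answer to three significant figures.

V_out ≈ 1.56 V

R2 ‖ R_L = (1.35 × 14.3)/(1.35 + 14.3) = 1.234 kΩ.
Voltage divider with the loaded lower leg: V_out = 4.59 × 1.234/(2.40 + 1.234) = 4.59 × 0.3395 = 1.558 V.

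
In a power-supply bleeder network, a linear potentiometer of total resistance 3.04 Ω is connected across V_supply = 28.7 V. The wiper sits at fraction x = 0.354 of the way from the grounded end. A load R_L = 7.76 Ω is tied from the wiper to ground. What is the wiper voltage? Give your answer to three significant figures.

Lower segment x·R_p = 1.076 Ω; upper segment (1−x)·R_p = 1.964 Ω.
R_L loads the lower segment: effective lower R = 0.9451 Ω.
Loaded-divider output: V_out = 28.7 × 0.3249 = 9.324 V.

V_out ≈ 9.32 V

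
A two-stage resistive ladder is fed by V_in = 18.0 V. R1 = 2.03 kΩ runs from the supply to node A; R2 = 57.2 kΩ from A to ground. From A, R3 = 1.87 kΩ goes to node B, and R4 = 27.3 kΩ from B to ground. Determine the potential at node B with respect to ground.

Looking into the second stage from A: R3 + R4 = 29.17 kΩ appears in parallel with R2.
R2 ‖ (R3+R4) = 19.32 kΩ.
V_A = 18.0 × 19.32/(2.03 + 19.32) = 16.29 V.
Stage 2 is unloaded, so V_B = V_A · R4/(R3+R4) = 16.29 × 27.3/29.17 = 15.24 V.

V_B ≈ 15.2 V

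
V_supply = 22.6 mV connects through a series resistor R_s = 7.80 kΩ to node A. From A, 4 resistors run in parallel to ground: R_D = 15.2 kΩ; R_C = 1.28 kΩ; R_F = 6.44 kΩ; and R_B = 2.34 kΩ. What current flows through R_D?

Equivalent of the parallel group: R_p = 0.6995 kΩ.
V_A by voltage divider: V_A = 22.6 × 0.6995/(7.80 + 0.6995) = 1.860 mV.
Branch current I = V_A/R_D = 1.860/15.2 = 0.1224 µA.

I ≈ 0.122 µA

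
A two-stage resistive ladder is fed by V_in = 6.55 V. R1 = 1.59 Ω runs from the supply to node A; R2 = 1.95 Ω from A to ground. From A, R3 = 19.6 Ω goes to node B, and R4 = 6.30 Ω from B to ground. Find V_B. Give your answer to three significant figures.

V_B ≈ 0.849 V

Node A sees R2 in parallel with the series input of stage 2, R3 + R4 = 25.90 Ω.
R2 ‖ (R3+R4) = 1.813 Ω.
So V_A = 6.55 × 0.5328 = 3.490 V.
V_B = V_A × 0.2432 = 0.8489 V.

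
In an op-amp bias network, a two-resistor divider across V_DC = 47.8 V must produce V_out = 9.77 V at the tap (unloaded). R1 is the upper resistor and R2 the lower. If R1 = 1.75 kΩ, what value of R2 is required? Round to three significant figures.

The divider ratio is R2/(R1+R2) = 9.77/47.8 = 0.2044.
So R2 = R1 · V_out/(V_DC − V_out) = 1.75 × 9.77/(47.8 − 9.77) = 1.75 × 0.2569 = 0.4496 kΩ.

R2 ≈ 0.450 kΩ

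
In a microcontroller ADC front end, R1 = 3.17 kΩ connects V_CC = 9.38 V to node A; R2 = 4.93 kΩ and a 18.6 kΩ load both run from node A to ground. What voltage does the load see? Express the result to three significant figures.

V_out ≈ 5.17 V

The load sits in parallel with R2, giving an effective lower resistance R2' = R2·R_L/(R2+R_L) = 3.897 kΩ.
Voltage divider with the loaded lower leg: V_out = 9.38 × 3.897/(3.17 + 3.897) = 9.38 × 0.5514 = 5.173 V.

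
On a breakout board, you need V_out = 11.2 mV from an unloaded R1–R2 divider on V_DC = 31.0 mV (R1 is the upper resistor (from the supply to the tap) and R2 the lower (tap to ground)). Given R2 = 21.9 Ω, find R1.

R1 ≈ 38.7 Ω

V_out/V_DC = R2/(R1+R2) = 0.3613.
So R1 = R2 · (V_DC/V_out − 1) = 21.9 × (31.0/11.2 − 1) = 21.9 × 1.768 = 38.72 Ω.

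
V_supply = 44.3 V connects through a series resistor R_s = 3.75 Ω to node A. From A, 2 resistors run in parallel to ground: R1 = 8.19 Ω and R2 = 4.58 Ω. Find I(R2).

Parallel bank: R_p = 1/(1/8.19 + 1/4.58) = 2.937 Ω.
Node voltage V_A = V_supply · R_p/(R_s + R_p) = 44.3 × 0.4392 = 19.46 V.
I(R2) = V_A / R2 = 19.46/4.58 = 4.249 A.
(Equivalently: I_total = 6.624 A, then current-divider fraction G_k/ΣG = 0.6413.)

I ≈ 4.25 A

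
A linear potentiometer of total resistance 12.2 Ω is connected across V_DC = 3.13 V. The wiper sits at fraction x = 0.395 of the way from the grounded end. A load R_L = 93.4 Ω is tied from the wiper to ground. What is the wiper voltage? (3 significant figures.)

The pot divides into 7.381 Ω above the wiper and 4.819 Ω below.
R_L loads the lower segment: effective lower R = 4.583 Ω.
Loaded-divider output: V_out = 3.13 × 0.3830 = 1.199 V.
(Unloaded: V_out = x·V_DC = 1.24 V.)

V_out ≈ 1.20 V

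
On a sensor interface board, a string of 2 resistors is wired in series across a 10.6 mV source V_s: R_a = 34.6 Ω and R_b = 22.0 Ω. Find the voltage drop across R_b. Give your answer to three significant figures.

V ≈ 4.12 mV

Series total: ΣR = 34.6 + 22.0 = 56.60 Ω.
By the voltage-divider rule, V = 10.6 × 22.00/56.60 = 4.120 mV.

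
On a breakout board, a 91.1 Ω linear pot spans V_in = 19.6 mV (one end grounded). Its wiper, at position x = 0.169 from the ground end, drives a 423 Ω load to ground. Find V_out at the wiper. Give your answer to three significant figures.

V_out ≈ 3.22 mV

The pot divides into 75.70 Ω above the wiper and 15.40 Ω below.
(x·R_p) ‖ R_L = 14.86 Ω.
V_out = 19.6 × 14.86/(75.70 + 14.86) = 3.215 mV.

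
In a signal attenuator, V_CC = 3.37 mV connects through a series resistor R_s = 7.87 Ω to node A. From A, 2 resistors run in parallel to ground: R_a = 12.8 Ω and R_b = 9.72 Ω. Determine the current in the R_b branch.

Equivalent of the parallel group: R_p = 5.525 Ω.
V_A by voltage divider: V_A = 3.37 × 5.525/(7.87 + 5.525) = 1.390 mV.
I(R_b) = V_A / R_b = 1.390/9.72 = 0.1430 mA.
(Equivalently: I_total = 0.2516 mA, then current-divider fraction G_k/ΣG = 0.5684.)

I ≈ 0.143 mA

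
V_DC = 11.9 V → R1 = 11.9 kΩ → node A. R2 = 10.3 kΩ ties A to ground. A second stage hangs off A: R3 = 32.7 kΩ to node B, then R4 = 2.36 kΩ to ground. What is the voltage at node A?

V_A ≈ 4.77 V

Node A sees R2 in parallel with the series input of stage 2, R3 + R4 = 35.06 kΩ.
R2 ‖ (R3+R4) = 7.961 kΩ.
So V_A = 11.9 × 0.4008 = 4.770 V.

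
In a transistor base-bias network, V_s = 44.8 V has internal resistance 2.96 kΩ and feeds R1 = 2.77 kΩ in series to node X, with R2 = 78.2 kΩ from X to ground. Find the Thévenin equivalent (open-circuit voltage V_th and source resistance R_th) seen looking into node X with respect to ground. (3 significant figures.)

R1' = 2.96 + 2.77 = 5.730 kΩ (source resistance + R1).
With X open, the divider is unloaded: V_th = 44.8 × 78.2/83.93 = 41.74 V.
With V_s suppressed (replaced by a short), R_th = R1' ‖ R2 = (5.730 × 78.2)/(5.730 + 78.2) = 5.339 kΩ.

V_th ≈ 41.7 V, R_th ≈ 5.34 kΩ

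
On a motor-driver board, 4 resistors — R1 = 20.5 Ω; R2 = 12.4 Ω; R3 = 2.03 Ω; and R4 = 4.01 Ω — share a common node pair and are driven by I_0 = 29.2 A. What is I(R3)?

Conductances: ΣG = 1/20.5 + 1/12.4 + 1/2.03 + 1/4.01 = 0.8714 (1/Ω).
Current divider: I(R3) = I_0 · G_k/ΣG = 29.2 × (0.4926/0.8714) = 29.2 × 0.5653 = 16.51 A.

I ≈ 16.5 A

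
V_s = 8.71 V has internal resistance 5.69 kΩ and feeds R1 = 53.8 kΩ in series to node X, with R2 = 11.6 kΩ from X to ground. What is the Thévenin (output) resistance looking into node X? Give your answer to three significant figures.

R1' = 5.69 + 53.8 = 59.49 kΩ (source resistance + R1).
Zeroing V_s shorts the top of R1' to ground, so R_th = R1' ‖ R2 = 9.707 kΩ.

R_th ≈ 9.71 kΩ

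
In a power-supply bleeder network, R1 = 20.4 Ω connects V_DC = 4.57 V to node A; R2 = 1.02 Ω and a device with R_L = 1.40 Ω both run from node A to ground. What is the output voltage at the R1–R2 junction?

V_out ≈ 0.128 V

First combine the lower leg with the load: R2 ‖ R_L = 0.5901 Ω.
Now apply the divider: V_out = 4.57 × 0.02811 = 0.1285 V.
(Unloaded it would be 0.218 V; the load pulls it down.)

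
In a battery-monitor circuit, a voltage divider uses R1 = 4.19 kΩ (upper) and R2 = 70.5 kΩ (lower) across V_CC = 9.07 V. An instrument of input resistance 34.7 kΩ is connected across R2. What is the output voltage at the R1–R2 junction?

V_out ≈ 7.69 V

First combine the lower leg with the load: R2 ‖ R_L = 23.25 kΩ.
Now apply the divider: V_out = 9.07 × 0.8473 = 7.685 V.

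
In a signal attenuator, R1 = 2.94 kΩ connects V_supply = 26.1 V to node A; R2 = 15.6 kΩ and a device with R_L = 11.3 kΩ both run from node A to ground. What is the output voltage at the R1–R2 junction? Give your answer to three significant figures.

V_out ≈ 18.0 V

First combine the lower leg with the load: R2 ‖ R_L = 6.553 kΩ.
Voltage divider with the loaded lower leg: V_out = 26.1 × 6.553/(2.94 + 6.553) = 26.1 × 0.6903 = 18.02 V.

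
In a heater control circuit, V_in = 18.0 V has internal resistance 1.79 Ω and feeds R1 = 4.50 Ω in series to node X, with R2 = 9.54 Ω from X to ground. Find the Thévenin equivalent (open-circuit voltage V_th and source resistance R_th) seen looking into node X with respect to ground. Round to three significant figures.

V_th ≈ 10.8 V, R_th ≈ 3.79 Ω

R1' = 1.79 + 4.50 = 6.290 Ω (source resistance + R1).
V_th is the unloaded tap voltage: V_in · R2/(R1'+R2) = 18.0 × 0.6027 = 10.85 V.
Looking into X with the source shorted: R_th = R1'·R2/(R1'+R2) = 6.290 × 9.54/15.83 = 3.791 Ω.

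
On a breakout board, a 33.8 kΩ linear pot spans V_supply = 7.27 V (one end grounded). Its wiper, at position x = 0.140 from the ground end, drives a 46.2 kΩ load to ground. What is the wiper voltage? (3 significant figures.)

Split the track: R_lower = x·R_p = 4.732 kΩ, R_upper = (1−x)·R_p = 29.07 kΩ.
(x·R_p) ‖ R_L = 4.292 kΩ.
V_out = 7.27 × 4.292/(29.07 + 4.292) = 0.9354 V.

V_out ≈ 0.935 V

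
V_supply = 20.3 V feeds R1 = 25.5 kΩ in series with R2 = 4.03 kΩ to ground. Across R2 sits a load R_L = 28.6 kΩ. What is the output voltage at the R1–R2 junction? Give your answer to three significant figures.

V_out ≈ 2.47 V

The load sits in parallel with R2, giving an effective lower resistance R2' = R2·R_L/(R2+R_L) = 3.532 kΩ.
Now apply the divider: V_out = 20.3 × 0.1217 = 2.470 V.
(Unloaded it would be 2.77 V; the load pulls it down.)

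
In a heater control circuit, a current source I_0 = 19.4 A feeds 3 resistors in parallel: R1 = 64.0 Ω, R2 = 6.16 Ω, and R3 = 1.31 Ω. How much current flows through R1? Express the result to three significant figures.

I ≈ 0.322 A

ΣG = 1/64.0 + 1/6.16 + 1/1.31 = 0.9413.
Current divider: I(R1) = I_0 · G_k/ΣG = 19.4 × (0.01562/0.9413) = 19.4 × 0.01660 = 0.3220 A.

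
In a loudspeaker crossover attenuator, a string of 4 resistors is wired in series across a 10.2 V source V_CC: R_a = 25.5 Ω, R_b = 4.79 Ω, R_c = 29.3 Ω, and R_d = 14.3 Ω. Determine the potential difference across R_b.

ΣR = 25.5 + 4.79 + 29.3 + 14.3 = 73.89 Ω.
By the voltage-divider rule, V = 10.2 × 4.790/73.89 = 0.6612 V.

V ≈ 0.661 V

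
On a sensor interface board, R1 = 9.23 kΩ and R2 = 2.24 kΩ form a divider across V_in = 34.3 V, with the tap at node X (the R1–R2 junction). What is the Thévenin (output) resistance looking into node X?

R_th ≈ 1.80 kΩ

Zeroing V_in shorts the top of R1 to ground, so R_th = R1 ‖ R2 = 1.803 kΩ.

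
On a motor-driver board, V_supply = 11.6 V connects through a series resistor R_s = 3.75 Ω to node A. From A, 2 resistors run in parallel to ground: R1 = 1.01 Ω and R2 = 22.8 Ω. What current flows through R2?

Combine the parallel branches: R_p = (1/1.01 + 1/22.8)⁻¹ = 0.9672 Ω.
V_A = 11.6 × 0.9672/4.717 = 2.378 V.
Branch current I = V_A/R2 = 2.378/22.8 = 0.1043 A.

I ≈ 0.104 A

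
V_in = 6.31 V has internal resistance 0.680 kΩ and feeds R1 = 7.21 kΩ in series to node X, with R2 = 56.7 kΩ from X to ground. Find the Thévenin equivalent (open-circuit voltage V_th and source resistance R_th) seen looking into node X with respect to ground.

V_th ≈ 5.54 V, R_th ≈ 6.93 kΩ

R1' = 0.680 + 7.21 = 7.890 kΩ (source resistance + R1).
With X open, the divider is unloaded: V_th = 6.31 × 56.7/64.59 = 5.539 V.
With V_in suppressed (replaced by a short), R_th = R1' ‖ R2 = (7.890 × 56.7)/(7.890 + 56.7) = 6.926 kΩ.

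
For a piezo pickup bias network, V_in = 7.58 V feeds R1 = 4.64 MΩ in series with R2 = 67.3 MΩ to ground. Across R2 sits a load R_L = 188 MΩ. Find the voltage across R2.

V_out ≈ 6.93 V

First combine the lower leg with the load: R2 ‖ R_L = 49.56 MΩ.
Now apply the divider: V_out = 7.58 × 0.9144 = 6.931 V.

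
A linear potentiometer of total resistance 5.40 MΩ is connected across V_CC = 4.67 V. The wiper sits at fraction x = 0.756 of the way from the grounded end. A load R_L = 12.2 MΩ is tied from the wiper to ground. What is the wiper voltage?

Split the track: R_lower = x·R_p = 4.082 MΩ, R_upper = (1−x)·R_p = 1.318 MΩ.
Lower segment in parallel with the load: 4.082 ‖ 12.2 = 3.059 MΩ.
V_out = 4.67 × 3.059/(1.318 + 3.059) = 3.264 V.

V_out ≈ 3.26 V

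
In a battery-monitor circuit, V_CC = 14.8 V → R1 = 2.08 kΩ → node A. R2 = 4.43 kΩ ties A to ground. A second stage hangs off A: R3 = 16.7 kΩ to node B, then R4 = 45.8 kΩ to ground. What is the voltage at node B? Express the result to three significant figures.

V_B ≈ 7.22 V

The second stage (R3 + R4 = 62.50 kΩ) loads node A in parallel with R2.
R2 ‖ (R3+R4) = 4.137 kΩ.
First divider: V_A = V_CC · 4.137/(2.08 + 4.137) = 9.848 V.
V_B = V_A × 0.7328 = 7.217 V.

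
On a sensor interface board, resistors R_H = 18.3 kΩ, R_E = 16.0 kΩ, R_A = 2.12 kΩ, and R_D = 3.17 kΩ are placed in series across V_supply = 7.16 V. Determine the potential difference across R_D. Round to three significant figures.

V ≈ 0.573 V

Total series resistance ΣR = 18.3 + 16.0 + 2.12 + 3.17 = 39.59 kΩ.
By the voltage-divider rule, V = 7.16 × 3.170/39.59 = 0.5733 V.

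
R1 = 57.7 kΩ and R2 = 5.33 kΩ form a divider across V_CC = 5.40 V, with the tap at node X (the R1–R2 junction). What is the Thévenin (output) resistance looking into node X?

R_th ≈ 4.88 kΩ

Zeroing V_CC shorts the top of R1 to ground, so R_th = R1 ‖ R2 = 4.879 kΩ.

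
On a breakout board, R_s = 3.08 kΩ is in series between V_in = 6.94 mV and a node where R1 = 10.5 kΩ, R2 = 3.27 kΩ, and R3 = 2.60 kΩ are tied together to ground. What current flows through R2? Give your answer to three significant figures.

I ≈ 0.621 µA

Equivalent of the parallel group: R_p = 1.273 kΩ.
V_A = 6.94 × 1.273/4.353 = 2.029 mV.
I(R2) = V_A / R2 = 2.029/3.27 = 0.6206 µA.
(Check via current divider: I_total = 1.594 µA; share G_k/ΣG = 0.3892 → same result.)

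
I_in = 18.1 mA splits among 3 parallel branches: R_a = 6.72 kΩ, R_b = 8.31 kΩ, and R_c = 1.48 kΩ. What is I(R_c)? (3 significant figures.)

Conductances: ΣG = 1/6.72 + 1/8.31 + 1/1.48 = 0.9448 (1/kΩ).
By the current-divider rule, I = I_in · G_k/ΣG = 18.1 × 0.7151 = 12.94 mA.

I ≈ 12.9 mA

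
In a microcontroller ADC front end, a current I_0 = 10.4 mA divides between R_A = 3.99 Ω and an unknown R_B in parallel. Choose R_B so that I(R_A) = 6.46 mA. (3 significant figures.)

Two-branch current divider: I_A = I_0 · R_B/(R_A + R_B).
With f = 0.6212, R_B = R_A · f/(1−f) = 3.99 × 1.640 = 6.542 Ω.

R_B ≈ 6.54 Ω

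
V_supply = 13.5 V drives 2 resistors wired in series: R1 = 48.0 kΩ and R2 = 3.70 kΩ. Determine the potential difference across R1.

ΣR = 48.0 + 3.70 = 51.70 kΩ.
Voltage divider: V = V_supply · (48.00 / 51.70) = 13.5 × 0.9284 = 12.53 V.

V ≈ 12.5 V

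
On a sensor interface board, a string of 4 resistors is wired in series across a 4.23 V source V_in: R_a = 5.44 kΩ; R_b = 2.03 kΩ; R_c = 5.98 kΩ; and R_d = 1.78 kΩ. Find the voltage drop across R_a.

Series total: ΣR = 5.44 + 2.03 + 5.98 + 1.78 = 15.23 kΩ.
V = V_in · R/ΣR = 4.23 × 0.3572 = 1.511 V.

V ≈ 1.51 V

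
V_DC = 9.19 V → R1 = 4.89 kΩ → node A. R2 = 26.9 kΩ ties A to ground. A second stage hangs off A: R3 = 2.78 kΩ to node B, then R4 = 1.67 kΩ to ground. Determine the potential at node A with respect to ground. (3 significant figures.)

The second stage (R3 + R4 = 4.450 kΩ) loads node A in parallel with R2.
Effective lower resistance at A: R2 ‖ 4.450 = 3.818 kΩ.
V_A = 9.19 × 3.818/(4.89 + 3.818) = 4.030 V.

V_A ≈ 4.03 V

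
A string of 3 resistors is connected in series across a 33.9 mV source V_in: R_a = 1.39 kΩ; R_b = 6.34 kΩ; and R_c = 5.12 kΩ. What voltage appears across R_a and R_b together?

V ≈ 20.4 mV

ΣR = 1.39 + 6.34 + 5.12 = 12.85 kΩ.
R_{R_a..R_b} = 1.39 + 6.34 = 7.730 kΩ.
V = V_in · R/ΣR = 33.9 × 0.6016 = 20.39 mV.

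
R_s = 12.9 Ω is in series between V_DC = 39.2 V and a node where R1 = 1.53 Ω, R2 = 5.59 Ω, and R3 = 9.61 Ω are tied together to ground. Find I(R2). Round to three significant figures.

Parallel bank: R_p = 1/(1/1.53 + 1/5.59 + 1/9.61) = 1.068 Ω.
V_A = 39.2 × 1.068/13.97 = 2.997 V.
Branch current I = V_A/R2 = 2.997/5.59 = 0.5361 A.
(Equivalently: I_total = 2.806 A, then current-divider fraction G_k/ΣG = 0.1910.)

I ≈ 0.536 A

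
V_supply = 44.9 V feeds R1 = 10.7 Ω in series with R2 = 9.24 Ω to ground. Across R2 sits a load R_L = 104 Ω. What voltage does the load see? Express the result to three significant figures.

V_out ≈ 19.9 V

First combine the lower leg with the load: R2 ‖ R_L = 8.486 Ω.
Then V_out = V_supply · R2'/(R1 + R2') = 44.9 × 8.486/19.19 = 19.86 V.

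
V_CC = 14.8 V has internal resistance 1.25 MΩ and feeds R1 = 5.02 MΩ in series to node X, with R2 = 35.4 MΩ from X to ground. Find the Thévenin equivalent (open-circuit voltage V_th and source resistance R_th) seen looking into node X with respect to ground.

R1' = 1.25 + 5.02 = 6.270 MΩ (source resistance + R1).
V_th is the unloaded tap voltage: V_CC · R2/(R1'+R2) = 14.8 × 0.8495 = 12.57 V.
Looking into X with the source shorted: R_th = R1'·R2/(R1'+R2) = 6.270 × 35.4/41.67 = 5.327 MΩ.

V_th ≈ 12.6 V, R_th ≈ 5.33 MΩ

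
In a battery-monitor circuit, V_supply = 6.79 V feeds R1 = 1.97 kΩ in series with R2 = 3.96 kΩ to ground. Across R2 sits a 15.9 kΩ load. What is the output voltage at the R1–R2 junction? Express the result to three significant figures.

V_out ≈ 4.19 V

The load sits in parallel with R2, giving an effective lower resistance R2' = R2·R_L/(R2+R_L) = 3.170 kΩ.
Voltage divider with the loaded lower leg: V_out = 6.79 × 3.170/(1.97 + 3.170) = 6.79 × 0.6168 = 4.188 V.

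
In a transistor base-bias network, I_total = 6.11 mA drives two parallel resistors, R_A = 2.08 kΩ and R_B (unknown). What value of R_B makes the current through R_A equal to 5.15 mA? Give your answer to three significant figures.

The fraction through R_A equals R_B/(R_A+R_B).
With f = 0.8429, R_B = R_A · f/(1−f) = 2.08 × 5.365 = 11.16 kΩ.

R_B ≈ 11.2 kΩ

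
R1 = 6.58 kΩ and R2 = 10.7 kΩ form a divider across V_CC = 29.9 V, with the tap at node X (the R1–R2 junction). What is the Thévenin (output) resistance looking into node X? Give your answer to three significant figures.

Looking into X with the source shorted: R_th = R1·R2/(R1+R2) = 6.580 × 10.7/17.28 = 4.074 kΩ.

R_th ≈ 4.07 kΩ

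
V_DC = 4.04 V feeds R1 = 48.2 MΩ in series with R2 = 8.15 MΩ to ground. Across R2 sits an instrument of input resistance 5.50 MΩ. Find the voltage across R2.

The load sits in parallel with R2, giving an effective lower resistance R2' = R2·R_L/(R2+R_L) = 3.284 MΩ.
Now apply the divider: V_out = 4.04 × 0.06378 = 0.2577 V.
(Unloaded it would be 0.584 V; the load pulls it down.)

V_out ≈ 0.258 V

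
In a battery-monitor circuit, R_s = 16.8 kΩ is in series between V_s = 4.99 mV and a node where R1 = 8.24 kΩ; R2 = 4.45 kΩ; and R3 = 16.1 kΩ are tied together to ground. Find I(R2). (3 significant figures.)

Parallel bank: R_p = 1/(1/8.24 + 1/4.45 + 1/16.1) = 2.450 kΩ.
Node voltage V_A = V_s · R_p/(R_s + R_p) = 4.99 × 0.1273 = 0.6351 mV.
Branch current I = V_A/R2 = 0.6351/4.45 = 0.1427 µA.
(Check via current divider: I_total = 0.2592 µA; share G_k/ΣG = 0.5505 → same result.)

I ≈ 0.143 µA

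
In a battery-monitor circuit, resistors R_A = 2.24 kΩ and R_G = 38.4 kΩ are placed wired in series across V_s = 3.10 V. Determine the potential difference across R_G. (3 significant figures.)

V ≈ 2.93 V

Series total: ΣR = 2.24 + 38.4 = 40.64 kΩ.
By the voltage-divider rule, V = 3.10 × 38.40/40.64 = 2.929 V.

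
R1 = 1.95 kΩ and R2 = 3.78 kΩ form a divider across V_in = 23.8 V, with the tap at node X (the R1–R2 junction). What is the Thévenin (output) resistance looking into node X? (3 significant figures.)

R_th ≈ 1.29 kΩ

With V_in suppressed (replaced by a short), R_th = R1 ‖ R2 = (1.950 × 3.78)/(1.950 + 3.78) = 1.286 kΩ.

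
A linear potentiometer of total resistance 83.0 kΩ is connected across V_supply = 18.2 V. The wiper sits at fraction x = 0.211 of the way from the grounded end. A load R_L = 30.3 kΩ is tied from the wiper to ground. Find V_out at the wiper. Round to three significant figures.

Lower segment x·R_p = 17.51 kΩ; upper segment (1−x)·R_p = 65.49 kΩ.
Lower segment in parallel with the load: 17.51 ‖ 30.3 = 11.10 kΩ.
Then V_out = V_supply · 11.10/(65.49 + 11.10) = 2.637 V.
(Unloaded: V_out = x·V_supply = 3.84 V.)

V_out ≈ 2.64 V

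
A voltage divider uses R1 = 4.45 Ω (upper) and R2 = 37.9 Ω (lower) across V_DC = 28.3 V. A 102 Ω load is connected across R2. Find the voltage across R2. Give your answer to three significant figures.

First combine the lower leg with the load: R2 ‖ R_L = 27.63 Ω.
Then V_out = V_DC · R2'/(R1 + R2') = 28.3 × 27.63/32.08 = 24.37 V.

V_out ≈ 24.4 V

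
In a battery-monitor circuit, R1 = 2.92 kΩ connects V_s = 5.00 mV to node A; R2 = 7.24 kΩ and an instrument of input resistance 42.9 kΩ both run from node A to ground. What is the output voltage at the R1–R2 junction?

R2 ‖ R_L = (7.24 × 42.9)/(7.24 + 42.9) = 6.195 kΩ.
Voltage divider with the loaded lower leg: V_out = 5.00 × 6.195/(2.92 + 6.195) = 5.00 × 0.6796 = 3.398 mV.

V_out ≈ 3.40 mV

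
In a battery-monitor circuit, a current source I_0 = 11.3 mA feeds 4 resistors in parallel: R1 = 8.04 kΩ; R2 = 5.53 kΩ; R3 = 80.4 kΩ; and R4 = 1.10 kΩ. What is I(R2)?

Total conductance ΣG = 1/8.04 + 1/5.53 + 1/80.4 + 1/1.10 = 1.227 (units of 1/kΩ).
By the current-divider rule, I = I_0 · G_k/ΣG = 11.3 × 0.1474 = 1.666 mA.

I ≈ 1.67 mA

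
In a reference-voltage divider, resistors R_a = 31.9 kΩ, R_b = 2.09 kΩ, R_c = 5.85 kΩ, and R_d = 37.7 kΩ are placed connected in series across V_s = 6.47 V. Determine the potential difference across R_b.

ΣR = 31.9 + 2.09 + 5.85 + 37.7 = 77.54 kΩ.
V = V_s · R/ΣR = 6.47 × 0.02695 = 0.1744 V.

V ≈ 0.174 V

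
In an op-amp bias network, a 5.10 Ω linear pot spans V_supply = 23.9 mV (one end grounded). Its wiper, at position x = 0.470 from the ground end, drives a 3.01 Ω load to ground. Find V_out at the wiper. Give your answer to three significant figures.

V_out ≈ 7.90 mV

Split the track: R_lower = x·R_p = 2.397 Ω, R_upper = (1−x)·R_p = 2.703 Ω.
Lower segment in parallel with the load: 2.397 ‖ 3.01 = 1.334 Ω.
Then V_out = V_supply · 1.334/(2.703 + 1.334) = 7.899 mV.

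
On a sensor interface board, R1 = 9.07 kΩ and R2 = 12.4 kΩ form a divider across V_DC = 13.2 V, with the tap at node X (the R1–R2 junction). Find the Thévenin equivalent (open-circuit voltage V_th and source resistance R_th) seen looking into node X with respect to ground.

Open-circuit (no load on X): V_th = V_DC · R2/(R1 + R2) = 13.2 × 12.4/(9.070 + 12.4) = 7.624 V.
With V_DC suppressed (replaced by a short), R_th = R1 ‖ R2 = (9.070 × 12.4)/(9.070 + 12.4) = 5.238 kΩ.

V_th ≈ 7.62 V, R_th ≈ 5.24 kΩ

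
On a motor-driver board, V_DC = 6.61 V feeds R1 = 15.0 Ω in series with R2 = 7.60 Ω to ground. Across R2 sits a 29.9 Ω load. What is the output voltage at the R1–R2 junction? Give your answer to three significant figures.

R2 ‖ R_L = (7.60 × 29.9)/(7.60 + 29.9) = 6.060 Ω.
Then V_out = V_DC · R2'/(R1 + R2') = 6.61 × 6.060/21.06 = 1.902 V.

V_out ≈ 1.90 V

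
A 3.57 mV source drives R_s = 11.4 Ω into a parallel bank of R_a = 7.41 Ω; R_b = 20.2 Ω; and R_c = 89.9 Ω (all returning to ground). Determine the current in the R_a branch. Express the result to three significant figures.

I ≈ 0.149 mA

Equivalent of the parallel group: R_p = 5.113 Ω.
Node voltage V_A = V_DC · R_p/(R_s + R_p) = 3.57 × 0.3096 = 1.105 mV.
I(R_a) = V_A / R_a = 1.105/7.41 = 0.1492 mA.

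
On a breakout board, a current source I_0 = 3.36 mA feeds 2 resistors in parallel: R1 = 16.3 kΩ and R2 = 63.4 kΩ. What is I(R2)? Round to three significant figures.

I ≈ 0.687 mA

With just two branches, the current splits inversely with resistance.
I(R2) = 3.36 × 16.3/(16.3 + 63.4) = 3.36 × 0.2045 = 0.6872 mA.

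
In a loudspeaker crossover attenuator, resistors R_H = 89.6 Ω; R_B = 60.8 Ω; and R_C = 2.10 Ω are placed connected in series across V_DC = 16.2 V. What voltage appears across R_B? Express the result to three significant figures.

V ≈ 6.46 V

Series total: ΣR = 89.6 + 60.8 + 2.10 = 152.5 Ω.
By the voltage-divider rule, V = 16.2 × 60.80/152.5 = 6.459 V.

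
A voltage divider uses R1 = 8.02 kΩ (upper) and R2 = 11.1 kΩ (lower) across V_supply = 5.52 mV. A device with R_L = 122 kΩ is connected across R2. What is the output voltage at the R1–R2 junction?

The load sits in parallel with R2, giving an effective lower resistance R2' = R2·R_L/(R2+R_L) = 10.17 kΩ.
Then V_out = V_supply · R2'/(R1 + R2') = 5.52 × 10.17/18.19 = 3.087 mV.
(Unloaded it would be 3.20 mV; the load pulls it down.)

V_out ≈ 3.09 mV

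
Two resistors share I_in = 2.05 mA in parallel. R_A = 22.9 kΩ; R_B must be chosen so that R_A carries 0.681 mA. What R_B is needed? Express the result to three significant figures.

In a two-way split, I_A/I_in = R_B/(R_A + R_B).
0.681/2.05 = R_B/(R_A + R_B) → R_B = R_A · (0.3322)/(1 − 0.3322) = 22.9 × 0.4974 = 11.39 kΩ.

R_B ≈ 11.4 kΩ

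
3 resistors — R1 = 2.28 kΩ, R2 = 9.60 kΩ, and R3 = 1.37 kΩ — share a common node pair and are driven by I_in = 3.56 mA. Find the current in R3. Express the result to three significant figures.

ΣG = 1/2.28 + 1/9.60 + 1/1.37 = 1.273.
By the current-divider rule, I = I_in · G_k/ΣG = 3.56 × 0.5735 = 2.042 mA.

I ≈ 2.04 mA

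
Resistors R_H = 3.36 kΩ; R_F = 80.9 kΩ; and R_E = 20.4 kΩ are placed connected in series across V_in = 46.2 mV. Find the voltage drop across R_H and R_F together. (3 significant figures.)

V ≈ 37.2 mV

Total series resistance ΣR = 3.36 + 80.9 + 20.4 = 104.7 kΩ.
R_{R_H..R_F} = 3.36 + 80.9 = 84.26 kΩ.
By the voltage-divider rule, V = 46.2 × 84.26/104.7 = 37.19 mV.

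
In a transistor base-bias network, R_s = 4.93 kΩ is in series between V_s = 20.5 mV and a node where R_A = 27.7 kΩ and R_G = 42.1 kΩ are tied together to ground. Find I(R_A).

I ≈ 0.571 µA

Parallel bank: R_p = 1/(1/27.7 + 1/42.1) = 16.71 kΩ.
V_A = 20.5 × 16.71/21.64 = 15.83 mV.
Branch current I = V_A/R_A = 15.83/27.7 = 0.5714 µA.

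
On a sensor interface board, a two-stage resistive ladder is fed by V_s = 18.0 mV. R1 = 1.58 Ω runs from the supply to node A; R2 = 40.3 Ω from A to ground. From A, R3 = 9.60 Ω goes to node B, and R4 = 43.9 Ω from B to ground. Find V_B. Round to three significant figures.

Looking into the second stage from A: R3 + R4 = 53.50 Ω appears in parallel with R2.
R2 ‖ (R3+R4) = 22.99 Ω.
So V_A = 18.0 × 0.9357 = 16.84 mV.
V_B = V_A × 0.8206 = 13.82 mV.

V_B ≈ 13.8 mV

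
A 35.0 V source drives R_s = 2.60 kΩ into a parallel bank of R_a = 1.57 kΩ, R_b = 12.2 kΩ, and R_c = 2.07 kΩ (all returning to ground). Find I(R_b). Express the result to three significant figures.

Equivalent of the parallel group: R_p = 0.8319 kΩ.
Node voltage V_A = V_supply · R_p/(R_s + R_p) = 35.0 × 0.2424 = 8.484 V.
I(R_b) = V_A / R_b = 8.484/12.2 = 0.6954 mA.
(Check via current divider: I_total = 10.20 mA; share G_k/ΣG = 0.06819 → same result.)

I ≈ 0.695 mA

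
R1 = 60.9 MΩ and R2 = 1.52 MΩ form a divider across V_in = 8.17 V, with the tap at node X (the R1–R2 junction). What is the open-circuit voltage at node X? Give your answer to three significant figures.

V_th ≈ 0.199 V

Open-circuit (no load on X): V_th = V_in · R2/(R1 + R2) = 8.17 × 1.52/(60.90 + 1.52) = 0.1989 V.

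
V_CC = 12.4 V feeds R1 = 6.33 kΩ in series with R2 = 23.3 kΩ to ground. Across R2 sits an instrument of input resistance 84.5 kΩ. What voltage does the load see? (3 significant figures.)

The load sits in parallel with R2, giving an effective lower resistance R2' = R2·R_L/(R2+R_L) = 18.26 kΩ.
Now apply the divider: V_out = 12.4 × 0.7426 = 9.208 V.
(Unloaded it would be 9.75 V; the load pulls it down.)

V_out ≈ 9.21 V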